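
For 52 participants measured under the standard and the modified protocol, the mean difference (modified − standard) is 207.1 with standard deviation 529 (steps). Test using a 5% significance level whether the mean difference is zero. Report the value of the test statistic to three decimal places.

2.823

H0: μ_d = 0; H1: μ_d ≠ 0 (paired t-test on the differences, two-sided).
t = d̄/(s_d/√n) = 207.1/(529/√52) = 2.823
df = n − 1 = 51
Two-sided p-value ≈ 0.0068
Since p ≈ 0.0068 < α = 0.05, reject H0; the evidence is statistically significant.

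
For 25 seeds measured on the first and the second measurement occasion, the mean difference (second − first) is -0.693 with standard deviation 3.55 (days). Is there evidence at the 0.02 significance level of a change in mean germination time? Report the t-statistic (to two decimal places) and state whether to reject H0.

t = -0.98; fail to reject H0

H0: μ_d = 0; H1: μ_d ≠ 0 (paired t-test on the differences, two-sided).
t = d̄/(s_d/√n) = -0.693/(3.55/√25) = -0.98
df = n − 1 = 24
Two-sided p-value ≈ 0.3388
Since p ≈ 0.3388 > α = 0.02, fail to reject H0; the data do not provide sufficient evidence against H0.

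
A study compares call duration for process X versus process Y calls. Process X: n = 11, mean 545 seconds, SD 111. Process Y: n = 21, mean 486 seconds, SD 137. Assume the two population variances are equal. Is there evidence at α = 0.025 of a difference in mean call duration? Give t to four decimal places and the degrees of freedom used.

Let group 1 = process X, group 2 = process Y. H0: μ_1 = μ_2; H1: μ_1 ≠ μ_2 (two-sample pooled-variance t-test, two-sided).
s_p² = [(11−1)·111² + (21−1)·137²]/(11+21−2) = 16619.7
t = (545 − 486)/√[16619.7·(1/11 + 1/21)] = 1.2296
df = n₁ + n₂ − 2 = 30
Two-sided p-value ≈ 0.2284
Since p ≈ 0.2284 > α = 0.025, fail to reject H0; the data do not provide sufficient evidence against H0.

t = 1.2296, df = 30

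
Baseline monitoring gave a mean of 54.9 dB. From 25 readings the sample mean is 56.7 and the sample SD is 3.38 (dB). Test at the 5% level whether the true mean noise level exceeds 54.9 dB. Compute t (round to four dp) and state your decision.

t = 2.6627; reject H0

H0: μ = 54.9; H1: μ > 54.9 (one-sample t-test, right-tailed).
t = (x̄ − μ₀)/(s/√n) = (56.7 − 54.9)/(3.38/√25) = 2.6627
df = n − 1 = 24
p-value = P(T ≥ 2.6627) ≈ 0.007
Since p ≈ 0.007 < α = 0.05, reject H0; the evidence is statistically significant.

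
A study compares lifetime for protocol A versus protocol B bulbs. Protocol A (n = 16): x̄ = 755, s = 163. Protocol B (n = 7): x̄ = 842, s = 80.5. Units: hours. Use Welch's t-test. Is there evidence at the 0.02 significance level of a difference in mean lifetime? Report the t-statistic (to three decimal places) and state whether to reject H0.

t = -1.711; fail to reject H0

Let group 1 = protocol A, group 2 = protocol B. H0: μ_1 = μ_2; H1: μ_1 ≠ μ_2 (Welch's two-sample t-test, two-sided).
t = (x̄_1 − x̄_2)/√(s_1²/n_1 + s_2²/n_2) = (755 − 842)/√(163²/16 + 80.5²/7) = -1.711
Welch–Satterthwaite df ≈ 20.48
Two-sided p-value ≈ 0.102
Since p ≈ 0.102 > α = 0.02, fail to reject H0; the data do not provide sufficient evidence against H0.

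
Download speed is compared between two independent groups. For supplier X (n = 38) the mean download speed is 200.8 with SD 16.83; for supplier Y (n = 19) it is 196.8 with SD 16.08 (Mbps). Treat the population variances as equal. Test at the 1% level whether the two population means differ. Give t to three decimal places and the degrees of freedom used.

t = 0.858, df = 55

Let group 1 = supplier X, group 2 = supplier Y. H0: μ_1 = μ_2; H1: μ_1 ≠ μ_2 (two-sample pooled-variance t-test, two-sided).
s_p² = [(38−1)·16.83² + (19−1)·16.08²]/(38+19−2) = 275.171
t = (200.8 − 196.8)/√[275.171·(1/38 + 1/19)] = 0.858
df = n₁ + n₂ − 2 = 55
Two-sided p-value ≈ 0.395
Since p ≈ 0.395 > α = 0.01, fail to reject H0; the evidence is not statistically significant.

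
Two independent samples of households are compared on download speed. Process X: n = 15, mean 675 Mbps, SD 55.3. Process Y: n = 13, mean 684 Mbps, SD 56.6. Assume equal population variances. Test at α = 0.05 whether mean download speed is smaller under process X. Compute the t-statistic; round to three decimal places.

Let group 1 = process X, group 2 = process Y. H0: μ_1 = μ_2; H1: μ_1 < μ_2 (two-sample pooled-variance t-test, left-tailed).
s_p² = [(15−1)·55.3² + (13−1)·56.6²]/(15+13−2) = 3125.23
t = (675 − 684)/√[3125.23·(1/15 + 1/13)] = -0.425
df = n₁ + n₂ − 2 = 26
p-value = P(T ≤ -0.425) ≈ 0.3372
Since p ≈ 0.3372 > α = 0.05, fail to reject H0; the data do not provide sufficient evidence against H0.

-0.425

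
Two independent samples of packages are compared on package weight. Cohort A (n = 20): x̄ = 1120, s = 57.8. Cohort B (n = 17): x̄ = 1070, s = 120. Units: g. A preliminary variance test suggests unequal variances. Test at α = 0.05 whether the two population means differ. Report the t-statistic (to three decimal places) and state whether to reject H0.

Let group 1 = cohort A, group 2 = cohort B. H0: μ_1 = μ_2; H1: μ_1 ≠ μ_2 (Welch's two-sample t-test, two-sided).
t = (x̄_1 − x̄_2)/√(s_1²/n_1 + s_2²/n_2) = (1120 − 1070)/√(57.8²/20 + 120²/17) = 1.570
Welch–Satterthwaite df ≈ 22.21
Two-sided p-value ≈ 0.1305
Since p ≈ 0.1305 > α = 0.05, fail to reject H0; the evidence is not statistically significant.

t = 1.570; fail to reject H0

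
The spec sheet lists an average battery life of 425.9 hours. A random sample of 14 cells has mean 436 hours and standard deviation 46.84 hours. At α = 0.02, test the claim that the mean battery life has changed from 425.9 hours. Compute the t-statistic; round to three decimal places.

0.807

H0: μ = 425.9; H1: μ ≠ 425.9 (one-sample t-test, two-sided).
t = (x̄ − μ₀)/(s/√n) = (436 − 425.9)/(46.84/√14) = 0.807
df = n − 1 = 13
Two-sided p-value ≈ 0.434
Since p ≈ 0.434 > α = 0.02, fail to reject H0; the evidence is not statistically significant.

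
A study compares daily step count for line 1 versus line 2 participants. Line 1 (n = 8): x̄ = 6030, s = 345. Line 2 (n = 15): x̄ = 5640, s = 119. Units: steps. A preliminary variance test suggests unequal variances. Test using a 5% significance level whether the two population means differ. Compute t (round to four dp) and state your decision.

Let group 1 = line 1, group 2 = line 2. H0: μ_1 = μ_2; H1: μ_1 ≠ μ_2 (Welch's two-sample t-test, two-sided).
t = (x̄_1 − x̄_2)/√(s_1²/n_1 + s_2²/n_2) = (6030 − 5640)/√(345²/8 + 119²/15) = 3.1005
Welch–Satterthwaite df ≈ 7.90
Two-sided p-value ≈ 0.0149
Since p ≈ 0.0149 < α = 0.05, reject H0; the evidence is statistically significant.

t = 3.1005; reject H0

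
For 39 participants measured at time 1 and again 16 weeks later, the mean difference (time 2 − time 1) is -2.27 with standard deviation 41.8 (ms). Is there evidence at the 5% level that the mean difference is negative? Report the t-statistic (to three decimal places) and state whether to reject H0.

H0: μ_d = 0; H1: μ_d < 0 (paired t-test on the differences, left-tailed).
t = d̄/(s_d/√n) = -2.27/(41.8/√39) = -0.339
df = n − 1 = 38
p-value = P(T ≤ -0.339) ≈ 0.3682
Since p ≈ 0.3682 > α = 0.05, fail to reject H0; the data do not provide sufficient evidence against H0.

t = -0.339; fail to reject H0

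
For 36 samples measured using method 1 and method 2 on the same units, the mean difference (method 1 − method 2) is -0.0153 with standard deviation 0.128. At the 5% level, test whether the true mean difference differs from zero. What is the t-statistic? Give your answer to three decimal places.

-0.717

H0: μ_d = 0; H1: μ_d ≠ 0 (paired t-test on the differences, two-sided).
t = d̄/(s_d/√n) = -0.0153/(0.128/√36) = -0.717
df = n − 1 = 35
Two-sided p-value ≈ 0.4780
Since p ≈ 0.4780 > α = 0.05, fail to reject H0; the data do not provide sufficient evidence against H0.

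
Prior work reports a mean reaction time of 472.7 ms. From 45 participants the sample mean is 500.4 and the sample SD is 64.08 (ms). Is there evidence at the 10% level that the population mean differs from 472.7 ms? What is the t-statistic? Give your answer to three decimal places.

2.900

H0: μ = 472.7; H1: μ ≠ 472.7 (one-sample t-test, two-sided).
t = (x̄ − μ₀)/(s/√n) = (500.4 − 472.7)/(64.08/√45) = 2.900
df = n − 1 = 44
Two-sided p-value ≈ 0.006
Since p ≈ 0.006 < α = 0.1, reject H0; the evidence is statistically significant.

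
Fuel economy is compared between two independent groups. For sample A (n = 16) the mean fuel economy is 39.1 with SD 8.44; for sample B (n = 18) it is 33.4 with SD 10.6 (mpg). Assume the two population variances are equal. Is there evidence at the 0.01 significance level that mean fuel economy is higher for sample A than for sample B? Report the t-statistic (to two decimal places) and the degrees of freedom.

Let group 1 = sample A, group 2 = sample B. H0: μ_1 = μ_2; H1: μ_1 > μ_2 (two-sample pooled-variance t-test, right-tailed).
s_p² = [(16−1)·8.44² + (18−1)·10.6²]/(16+18−2) = 93.082
t = (39.1 − 33.4)/√[93.082·(1/16 + 1/18)] = 1.72
df = n₁ + n₂ − 2 = 32
p-value = P(T ≥ 1.72) ≈ 0.0476
Since p ≈ 0.0476 > α = 0.01, fail to reject H0; the data do not provide sufficient evidence against H0.

t = 1.72, df = 32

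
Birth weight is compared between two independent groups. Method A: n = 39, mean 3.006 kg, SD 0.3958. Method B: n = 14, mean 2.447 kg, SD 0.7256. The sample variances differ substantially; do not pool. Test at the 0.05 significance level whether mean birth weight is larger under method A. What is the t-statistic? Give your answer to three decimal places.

Let group 1 = method A, group 2 = method B. H0: μ_1 = μ_2; H1: μ_1 > μ_2 (Welch's two-sample t-test, right-tailed).
t = (x̄_1 − x̄_2)/√(s_1²/n_1 + s_2²/n_2) = (3.006 − 2.447)/√(0.3958²/39 + 0.7256²/14) = 2.740
Welch–Satterthwaite df ≈ 15.86
p-value = P(T ≥ 2.740) ≈ 0.0073
Since p ≈ 0.0073 < α = 0.05, reject H0; the data support H1.

2.740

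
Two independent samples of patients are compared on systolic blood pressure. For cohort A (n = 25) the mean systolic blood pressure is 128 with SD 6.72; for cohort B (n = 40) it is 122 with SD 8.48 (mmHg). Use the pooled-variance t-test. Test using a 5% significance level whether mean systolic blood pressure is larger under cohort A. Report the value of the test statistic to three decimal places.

Let group 1 = cohort A, group 2 = cohort B. H0: μ_1 = μ_2; H1: μ_1 > μ_2 (two-sample pooled-variance t-test, right-tailed).
s_p² = [(25−1)·6.72² + (40−1)·8.48²]/(25+40−2) = 61.7192
t = (128 − 122)/√[61.7192·(1/25 + 1/40)] = 2.996
df = n₁ + n₂ − 2 = 63
p-value = P(T ≥ 2.996) ≈ 0.0020
Since p ≈ 0.0020 < α = 0.05, reject H0; the data support H1.

2.996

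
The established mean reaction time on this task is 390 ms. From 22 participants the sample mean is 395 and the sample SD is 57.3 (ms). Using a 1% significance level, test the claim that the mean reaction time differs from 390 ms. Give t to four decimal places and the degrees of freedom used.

H0: μ = 390; H1: μ ≠ 390 (one-sample t-test, two-sided).
t = (x̄ − μ₀)/(s/√n) = (395 − 390)/(57.3/√22) = 0.4093
df = n − 1 = 21
Two-sided p-value ≈ 0.6865
Since p ≈ 0.6865 > α = 0.01, fail to reject H0; the data do not provide sufficient evidence against H0.

t = 0.4093, df = 21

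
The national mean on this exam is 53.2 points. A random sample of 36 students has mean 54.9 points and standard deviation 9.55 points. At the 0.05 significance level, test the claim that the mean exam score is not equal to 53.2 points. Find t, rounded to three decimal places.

1.068

H0: μ = 53.2; H1: μ ≠ 53.2 (one-sample t-test, two-sided).
t = (x̄ − μ₀)/(s/√n) = (54.9 − 53.2)/(9.55/√36) = 1.068
df = n − 1 = 35
Two-sided p-value ≈ 0.2928
Since p ≈ 0.2928 > α = 0.05, fail to reject H0; the evidence is not statistically significant.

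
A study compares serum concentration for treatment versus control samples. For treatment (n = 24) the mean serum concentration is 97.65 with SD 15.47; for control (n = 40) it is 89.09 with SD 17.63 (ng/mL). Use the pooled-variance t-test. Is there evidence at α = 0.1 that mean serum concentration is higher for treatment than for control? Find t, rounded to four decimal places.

1.9662

Let group 1 = treatment, group 2 = control. H0: μ_1 = μ_2; H1: μ_1 > μ_2 (two-sample pooled-variance t-test, right-tailed).
s_p² = [(24−1)·15.47² + (40−1)·17.63²]/(24+40−2) = 284.294
t = (97.65 − 89.09)/√[284.294·(1/24 + 1/40)] = 1.9662
df = n₁ + n₂ − 2 = 62
p-value = P(T ≥ 1.9662) ≈ 0.027
Since p ≈ 0.027 < α = 0.1, reject H0; the data support H1.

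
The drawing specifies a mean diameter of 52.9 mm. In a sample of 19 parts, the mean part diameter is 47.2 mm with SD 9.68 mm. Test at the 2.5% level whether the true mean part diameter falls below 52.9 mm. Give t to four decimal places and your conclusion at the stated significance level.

t = -2.5667; reject H0

H0: μ = 52.9; H1: μ < 52.9 (one-sample t-test, left-tailed).
t = (x̄ − μ₀)/(s/√n) = (47.2 − 52.9)/(9.68/√19) = -2.5667
df = n − 1 = 18
p-value = P(T ≤ -2.5667) ≈ 0.0097
Since p ≈ 0.0097 < α = 0.025, reject H0; the evidence is statistically significant.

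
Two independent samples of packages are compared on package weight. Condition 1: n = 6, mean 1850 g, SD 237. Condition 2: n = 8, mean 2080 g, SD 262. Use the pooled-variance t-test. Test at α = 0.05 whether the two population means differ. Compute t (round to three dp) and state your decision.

t = -1.691; fail to reject H0

Let group 1 = condition 1, group 2 = condition 2. H0: μ_1 = μ_2; H1: μ_1 ≠ μ_2 (two-sample pooled-variance t-test, two-sided).
s_p² = [(6−1)·237² + (8−1)·262²]/(6+8−2) = 63446.1
t = (1850 − 2080)/√[63446.1·(1/6 + 1/8)] = -1.691
df = n₁ + n₂ − 2 = 12
Two-sided p-value ≈ 0.117
Since p ≈ 0.117 > α = 0.05, fail to reject H0; the evidence is not statistically significant.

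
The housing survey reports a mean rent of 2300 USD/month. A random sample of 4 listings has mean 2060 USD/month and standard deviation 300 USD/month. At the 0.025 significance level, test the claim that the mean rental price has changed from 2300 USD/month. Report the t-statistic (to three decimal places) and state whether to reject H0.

t = -1.600; fail to reject H0

H0: μ = 2300; H1: μ ≠ 2300 (one-sample t-test, two-sided).
t = (x̄ − μ₀)/(s/√n) = (2060 − 2300)/(300/√4) = -1.600
df = n − 1 = 3
Two-sided p-value ≈ 0.208
Since p ≈ 0.208 > α = 0.025, fail to reject H0; the evidence is not statistically significant.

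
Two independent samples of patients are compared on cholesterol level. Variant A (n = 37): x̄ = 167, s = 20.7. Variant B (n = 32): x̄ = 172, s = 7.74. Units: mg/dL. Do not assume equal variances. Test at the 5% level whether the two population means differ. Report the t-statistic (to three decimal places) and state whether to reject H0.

Let group 1 = variant A, group 2 = variant B. H0: μ_1 = μ_2; H1: μ_1 ≠ μ_2 (Welch's two-sample t-test, two-sided).
t = (x̄_1 − x̄_2)/√(s_1²/n_1 + s_2²/n_2) = (167 − 172)/√(20.7²/37 + 7.74²/32) = -1.363
Welch–Satterthwaite df ≈ 47.15
Two-sided p-value ≈ 0.1793
Since p ≈ 0.1793 > α = 0.05, fail to reject H0; the data do not provide sufficient evidence against H0.

t = -1.363; fail to reject H0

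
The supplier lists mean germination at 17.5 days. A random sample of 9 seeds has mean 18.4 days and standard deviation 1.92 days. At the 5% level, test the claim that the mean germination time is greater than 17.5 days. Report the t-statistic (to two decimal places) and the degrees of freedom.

H0: μ = 17.5; H1: μ > 17.5 (one-sample t-test, right-tailed).
t = (x̄ − μ₀)/(s/√n) = (18.4 − 17.5)/(1.92/√9) = 1.41
df = n − 1 = 8
p-value = P(T ≥ 1.41) ≈ 0.0986
Since p ≈ 0.0986 > α = 0.05, fail to reject H0; the data do not provide sufficient evidence against H0.

t = 1.41, df = 8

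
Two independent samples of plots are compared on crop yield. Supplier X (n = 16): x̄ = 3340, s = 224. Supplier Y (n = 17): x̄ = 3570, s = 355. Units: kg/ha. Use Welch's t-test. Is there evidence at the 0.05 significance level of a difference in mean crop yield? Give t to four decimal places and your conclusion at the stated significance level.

t = -2.2393; reject H0

Let group 1 = supplier X, group 2 = supplier Y. H0: μ_1 = μ_2; H1: μ_1 ≠ μ_2 (Welch's two-sample t-test, two-sided).
t = (x̄_1 − x̄_2)/√(s_1²/n_1 + s_2²/n_2) = (3340 − 3570)/√(224²/16 + 355²/17) = -2.2393
Welch–Satterthwaite df ≈ 27.21
Two-sided p-value ≈ 0.034
Since p ≈ 0.034 < α = 0.05, reject H0; the data support H1.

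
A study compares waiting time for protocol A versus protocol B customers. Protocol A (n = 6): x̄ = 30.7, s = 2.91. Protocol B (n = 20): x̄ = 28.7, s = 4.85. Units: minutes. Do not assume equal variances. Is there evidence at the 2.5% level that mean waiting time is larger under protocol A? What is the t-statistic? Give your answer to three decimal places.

1.243

Let group 1 = protocol A, group 2 = protocol B. H0: μ_1 = μ_2; H1: μ_1 > μ_2 (Welch's two-sample t-test, right-tailed).
t = (x̄_1 − x̄_2)/√(s_1²/n_1 + s_2²/n_2) = (30.7 − 28.7)/√(2.91²/6 + 4.85²/20) = 1.243
Welch–Satterthwaite df ≈ 14.21
p-value = P(T ≥ 1.243) ≈ 0.117
Since p ≈ 0.117 > α = 0.025, fail to reject H0; the data do not provide sufficient evidence against H0.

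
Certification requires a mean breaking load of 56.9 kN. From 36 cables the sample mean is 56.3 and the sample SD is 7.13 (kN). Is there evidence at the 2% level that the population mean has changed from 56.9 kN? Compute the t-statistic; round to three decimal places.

-0.505

H0: μ = 56.9; H1: μ ≠ 56.9 (one-sample t-test, two-sided).
t = (x̄ − μ₀)/(s/√n) = (56.3 − 56.9)/(7.13/√36) = -0.505
df = n − 1 = 35
Two-sided p-value ≈ 0.6168
Since p ≈ 0.6168 > α = 0.02, fail to reject H0; the evidence is not statistically significant.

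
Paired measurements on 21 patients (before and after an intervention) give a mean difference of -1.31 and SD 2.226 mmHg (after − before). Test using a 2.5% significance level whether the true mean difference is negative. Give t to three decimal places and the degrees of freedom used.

t = -2.697, df = 20

H0: μ_d = 0; H1: μ_d < 0 (paired t-test on the differences, left-tailed).
t = d̄/(s_d/√n) = -1.31/(2.226/√21) = -2.697
df = n − 1 = 20
p-value = P(T ≤ -2.697) ≈ 0.007
Since p ≈ 0.007 < α = 0.025, reject H0; the evidence is statistically significant.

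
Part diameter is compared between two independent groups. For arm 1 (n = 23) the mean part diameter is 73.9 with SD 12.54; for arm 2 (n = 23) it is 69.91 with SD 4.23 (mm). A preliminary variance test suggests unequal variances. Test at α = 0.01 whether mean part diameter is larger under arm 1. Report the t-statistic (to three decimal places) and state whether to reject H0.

t = 1.446; fail to reject H0

Let group 1 = arm 1, group 2 = arm 2. H0: μ_1 = μ_2; H1: μ_1 > μ_2 (Welch's two-sample t-test, right-tailed).
t = (x̄_1 − x̄_2)/√(s_1²/n_1 + s_2²/n_2) = (73.9 − 69.91)/√(12.54²/23 + 4.23²/23) = 1.446
Welch–Satterthwaite df ≈ 26.94
p-value = P(T ≥ 1.446) ≈ 0.080
Since p ≈ 0.080 > α = 0.01, fail to reject H0; the evidence is not statistically significant.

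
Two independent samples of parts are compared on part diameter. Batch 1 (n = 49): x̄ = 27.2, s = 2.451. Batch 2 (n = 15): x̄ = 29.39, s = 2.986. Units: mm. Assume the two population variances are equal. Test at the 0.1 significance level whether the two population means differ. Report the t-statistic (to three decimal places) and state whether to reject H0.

Let group 1 = batch 1, group 2 = batch 2. H0: μ_1 = μ_2; H1: μ_1 ≠ μ_2 (two-sample pooled-variance t-test, two-sided).
s_p² = [(49−1)·2.451² + (15−1)·2.986²]/(49+15−2) = 6.66423
t = (27.2 − 29.39)/√[6.66423·(1/49 + 1/15)] = -2.875
df = n₁ + n₂ − 2 = 62
Two-sided p-value ≈ 0.006
Since p ≈ 0.006 < α = 0.1, reject H0; the evidence is statistically significant.

t = -2.875; reject H0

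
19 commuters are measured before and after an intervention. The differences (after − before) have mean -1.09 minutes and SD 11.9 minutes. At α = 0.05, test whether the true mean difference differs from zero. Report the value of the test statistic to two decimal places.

H0: μ_d = 0; H1: μ_d ≠ 0 (paired t-test on the differences, two-sided).
t = d̄/(s_d/√n) = -1.09/(11.9/√19) = -0.40
df = n − 1 = 18
Two-sided p-value ≈ 0.694
Since p ≈ 0.694 > α = 0.05, fail to reject H0; the data do not provide sufficient evidence against H0.

-0.40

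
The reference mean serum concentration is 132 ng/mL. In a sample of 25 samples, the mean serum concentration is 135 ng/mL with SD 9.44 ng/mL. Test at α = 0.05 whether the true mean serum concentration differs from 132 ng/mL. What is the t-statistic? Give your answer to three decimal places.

1.589

H0: μ = 132; H1: μ ≠ 132 (one-sample t-test, two-sided).
t = (x̄ − μ₀)/(s/√n) = (135 − 132)/(9.44/√25) = 1.589
df = n − 1 = 24
Two-sided p-value ≈ 0.125
Since p ≈ 0.125 > α = 0.05, fail to reject H0; the data do not provide sufficient evidence against H0.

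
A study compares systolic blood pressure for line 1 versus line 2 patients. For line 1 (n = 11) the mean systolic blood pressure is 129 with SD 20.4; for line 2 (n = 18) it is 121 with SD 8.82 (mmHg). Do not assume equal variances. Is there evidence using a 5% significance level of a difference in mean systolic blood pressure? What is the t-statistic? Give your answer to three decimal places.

Let group 1 = line 1, group 2 = line 2. H0: μ_1 = μ_2; H1: μ_1 ≠ μ_2 (Welch's two-sample t-test, two-sided).
t = (x̄_1 − x̄_2)/√(s_1²/n_1 + s_2²/n_2) = (129 − 121)/√(20.4²/11 + 8.82²/18) = 1.232
Welch–Satterthwaite df ≈ 12.32
Two-sided p-value ≈ 0.241
Since p ≈ 0.241 > α = 0.05, fail to reject H0; the data do not provide sufficient evidence against H0.

1.232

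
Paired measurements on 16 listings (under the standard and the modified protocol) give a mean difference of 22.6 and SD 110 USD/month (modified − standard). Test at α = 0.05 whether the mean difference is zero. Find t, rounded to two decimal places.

H0: μ_d = 0; H1: μ_d ≠ 0 (paired t-test on the differences, two-sided).
t = d̄/(s_d/√n) = 22.6/(110/√16) = 0.82
df = n − 1 = 15
Two-sided p-value ≈ 0.4241
Since p ≈ 0.4241 > α = 0.05, fail to reject H0; the data do not provide sufficient evidence against H0.

0.82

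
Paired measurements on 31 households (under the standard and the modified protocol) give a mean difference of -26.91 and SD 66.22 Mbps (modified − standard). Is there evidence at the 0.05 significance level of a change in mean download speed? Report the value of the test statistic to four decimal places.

H0: μ_d = 0; H1: μ_d ≠ 0 (paired t-test on the differences, two-sided).
t = d̄/(s_d/√n) = -26.91/(66.22/√31) = -2.2626
df = n − 1 = 30
Two-sided p-value ≈ 0.031
Since p ≈ 0.031 < α = 0.05, reject H0; the evidence is statistically significant.

-2.2626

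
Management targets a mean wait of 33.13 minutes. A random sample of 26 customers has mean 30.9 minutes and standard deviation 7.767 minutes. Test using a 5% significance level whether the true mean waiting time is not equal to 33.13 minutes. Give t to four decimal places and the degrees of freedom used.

H0: μ = 33.13; H1: μ ≠ 33.13 (one-sample t-test, two-sided).
t = (x̄ − μ₀)/(s/√n) = (30.9 − 33.13)/(7.767/√26) = -1.4640
df = n − 1 = 25
Two-sided p-value ≈ 0.156
Since p ≈ 0.156 > α = 0.05, fail to reject H0; the evidence is not statistically significant.

t = -1.4640, df = 25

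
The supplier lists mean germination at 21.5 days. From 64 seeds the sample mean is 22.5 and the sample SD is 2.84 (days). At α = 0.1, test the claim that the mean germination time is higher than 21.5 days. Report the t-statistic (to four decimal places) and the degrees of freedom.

H0: μ = 21.5; H1: μ > 21.5 (one-sample t-test, right-tailed).
t = (x̄ − μ₀)/(s/√n) = (22.5 − 21.5)/(2.84/√64) = 2.8169
df = n − 1 = 63
p-value = P(T ≥ 2.8169) ≈ 0.0032
Since p ≈ 0.0032 < α = 0.1, reject H0; the data support H1.

t = 2.8169, df = 63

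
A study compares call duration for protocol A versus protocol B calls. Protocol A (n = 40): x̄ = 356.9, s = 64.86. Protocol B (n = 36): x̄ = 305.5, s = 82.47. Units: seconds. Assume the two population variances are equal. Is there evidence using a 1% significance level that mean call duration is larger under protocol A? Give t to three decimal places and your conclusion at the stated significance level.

Let group 1 = protocol A, group 2 = protocol B. H0: μ_1 = μ_2; H1: μ_1 > μ_2 (two-sample pooled-variance t-test, right-tailed).
s_p² = [(40−1)·64.86² + (36−1)·82.47²]/(40+36−2) = 5433.94
t = (356.9 − 305.5)/√[5433.94·(1/40 + 1/36)] = 3.035
df = n₁ + n₂ − 2 = 74
p-value = P(T ≥ 3.035) ≈ 0.0017
Since p ≈ 0.0017 < α = 0.01, reject H0; the evidence is statistically significant.

t = 3.035; reject H0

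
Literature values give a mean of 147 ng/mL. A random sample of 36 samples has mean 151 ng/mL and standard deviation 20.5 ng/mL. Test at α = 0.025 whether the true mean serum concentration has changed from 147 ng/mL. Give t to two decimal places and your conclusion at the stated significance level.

t = 1.17; fail to reject H0

H0: μ = 147; H1: μ ≠ 147 (one-sample t-test, two-sided).
t = (x̄ − μ₀)/(s/√n) = (151 − 147)/(20.5/√36) = 1.17
df = n − 1 = 35
Two-sided p-value ≈ 0.250
Since p ≈ 0.250 > α = 0.025, fail to reject H0; the data do not provide sufficient evidence against H0.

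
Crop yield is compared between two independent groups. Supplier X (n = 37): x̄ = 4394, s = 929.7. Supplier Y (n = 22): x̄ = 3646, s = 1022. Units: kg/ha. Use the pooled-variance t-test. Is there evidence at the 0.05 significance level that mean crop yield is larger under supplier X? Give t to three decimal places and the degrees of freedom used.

t = 2.880, df = 57

Let group 1 = supplier X, group 2 = supplier Y. H0: μ_1 = μ_2; H1: μ_1 > μ_2 (two-sample pooled-variance t-test, right-tailed).
s_p² = [(37−1)·929.7² + (22−1)·1022²]/(37+22−2) = 930710
t = (4394 − 3646)/√[930710·(1/37 + 1/22)] = 2.880
df = n₁ + n₂ − 2 = 57
p-value = P(T ≥ 2.880) ≈ 0.003
Since p ≈ 0.003 < α = 0.05, reject H0; the data support H1.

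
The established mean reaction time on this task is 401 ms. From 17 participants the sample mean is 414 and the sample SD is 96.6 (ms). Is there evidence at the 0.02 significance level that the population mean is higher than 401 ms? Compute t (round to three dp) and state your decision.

t = 0.555; fail to reject H0

H0: μ = 401; H1: μ > 401 (one-sample t-test, right-tailed).
t = (x̄ − μ₀)/(s/√n) = (414 − 401)/(96.6/√17) = 0.555
df = n − 1 = 16
p-value = P(T ≥ 0.555) ≈ 0.2933
Since p ≈ 0.2933 > α = 0.02, fail to reject H0; the evidence is not statistically significant.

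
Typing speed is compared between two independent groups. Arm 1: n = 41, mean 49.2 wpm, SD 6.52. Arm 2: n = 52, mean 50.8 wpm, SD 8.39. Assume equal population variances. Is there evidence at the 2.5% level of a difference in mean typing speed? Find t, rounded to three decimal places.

-1.005

Let group 1 = arm 1, group 2 = arm 2. H0: μ_1 = μ_2; H1: μ_1 ≠ μ_2 (two-sample pooled-variance t-test, two-sided).
s_p² = [(41−1)·6.52² + (52−1)·8.39²]/(41+52−2) = 58.1364
t = (49.2 − 50.8)/√[58.1364·(1/41 + 1/52)] = -1.005
df = n₁ + n₂ − 2 = 91
Two-sided p-value ≈ 0.318
Since p ≈ 0.318 > α = 0.025, fail to reject H0; the data do not provide sufficient evidence against H0.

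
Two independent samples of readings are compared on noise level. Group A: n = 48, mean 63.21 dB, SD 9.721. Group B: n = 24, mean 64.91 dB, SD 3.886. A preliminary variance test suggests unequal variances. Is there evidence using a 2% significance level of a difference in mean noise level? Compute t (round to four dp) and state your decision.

t = -1.0547; fail to reject H0

Let group 1 = group A, group 2 = group B. H0: μ_1 = μ_2; H1: μ_1 ≠ μ_2 (Welch's two-sample t-test, two-sided).
t = (x̄_1 − x̄_2)/√(s_1²/n_1 + s_2²/n_2) = (63.21 − 64.91)/√(9.721²/48 + 3.886²/24) = -1.0547
Welch–Satterthwaite df ≈ 67.71
Two-sided p-value ≈ 0.2953
Since p ≈ 0.2953 > α = 0.02, fail to reject H0; the data do not provide sufficient evidence against H0.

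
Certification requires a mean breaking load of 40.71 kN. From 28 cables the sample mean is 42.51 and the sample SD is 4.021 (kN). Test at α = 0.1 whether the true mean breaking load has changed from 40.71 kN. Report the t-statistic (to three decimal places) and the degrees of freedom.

H0: μ = 40.71; H1: μ ≠ 40.71 (one-sample t-test, two-sided).
t = (x̄ − μ₀)/(s/√n) = (42.51 − 40.71)/(4.021/√28) = 2.369
df = n − 1 = 27
Two-sided p-value ≈ 0.025
Since p ≈ 0.025 < α = 0.1, reject H0; the evidence is statistically significant.

t = 2.369, df = 27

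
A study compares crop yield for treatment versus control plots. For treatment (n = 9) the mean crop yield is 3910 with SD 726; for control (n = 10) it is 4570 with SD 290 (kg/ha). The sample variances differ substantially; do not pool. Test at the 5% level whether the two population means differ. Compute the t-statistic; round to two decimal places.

-2.55

Let group 1 = treatment, group 2 = control. H0: μ_1 = μ_2; H1: μ_1 ≠ μ_2 (Welch's two-sample t-test, two-sided).
t = (x̄_1 − x̄_2)/√(s_1²/n_1 + s_2²/n_2) = (3910 − 4570)/√(726²/9 + 290²/10) = -2.55
Welch–Satterthwaite df ≈ 10.27
Two-sided p-value ≈ 0.0283
Since p ≈ 0.0283 < α = 0.05, reject H0; the evidence is statistically significant.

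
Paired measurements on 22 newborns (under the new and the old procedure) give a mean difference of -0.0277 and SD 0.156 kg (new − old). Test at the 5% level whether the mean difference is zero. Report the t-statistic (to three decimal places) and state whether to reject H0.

H0: μ_d = 0; H1: μ_d ≠ 0 (paired t-test on the differences, two-sided).
t = d̄/(s_d/√n) = -0.0277/(0.156/√22) = -0.833
df = n − 1 = 21
Two-sided p-value ≈ 0.414
Since p ≈ 0.414 > α = 0.05, fail to reject H0; the data do not provide sufficient evidence against H0.

t = -0.833; fail to reject H0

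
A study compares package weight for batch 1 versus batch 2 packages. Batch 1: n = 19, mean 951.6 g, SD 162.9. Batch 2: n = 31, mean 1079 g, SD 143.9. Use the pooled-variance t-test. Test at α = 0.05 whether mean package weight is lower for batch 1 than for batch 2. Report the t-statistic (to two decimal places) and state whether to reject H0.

t = -2.89; reject H0

Let group 1 = batch 1, group 2 = batch 2. H0: μ_1 = μ_2; H1: μ_1 < μ_2 (two-sample pooled-variance t-test, left-tailed).
s_p² = [(19−1)·162.9² + (31−1)·143.9²]/(19+31−2) = 22893.2
t = (951.6 − 1079)/√[22893.2·(1/19 + 1/31)] = -2.89
df = n₁ + n₂ − 2 = 48
p-value = P(T ≤ -2.89) ≈ 0.003
Since p ≈ 0.003 < α = 0.05, reject H0; the evidence is statistically significant.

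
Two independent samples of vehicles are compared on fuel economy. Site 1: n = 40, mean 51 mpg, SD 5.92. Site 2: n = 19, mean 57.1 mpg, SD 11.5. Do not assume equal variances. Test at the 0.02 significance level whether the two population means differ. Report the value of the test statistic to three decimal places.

-2.179

Let group 1 = site 1, group 2 = site 2. H0: μ_1 = μ_2; H1: μ_1 ≠ μ_2 (Welch's two-sample t-test, two-sided).
t = (x̄_1 − x̄_2)/√(s_1²/n_1 + s_2²/n_2) = (51 − 57.1)/√(5.92²/40 + 11.5²/19) = -2.179
Welch–Satterthwaite df ≈ 22.65
Two-sided p-value ≈ 0.0400
Since p ≈ 0.0400 > α = 0.02, fail to reject H0; the data do not provide sufficient evidence against H0.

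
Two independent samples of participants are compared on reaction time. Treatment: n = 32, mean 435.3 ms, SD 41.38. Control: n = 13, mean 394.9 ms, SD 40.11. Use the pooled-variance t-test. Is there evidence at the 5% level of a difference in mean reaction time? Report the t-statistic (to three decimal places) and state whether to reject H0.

Let group 1 = treatment, group 2 = control. H0: μ_1 = μ_2; H1: μ_1 ≠ μ_2 (two-sample pooled-variance t-test, two-sided).
s_p² = [(32−1)·41.38² + (13−1)·40.11²]/(32+13−2) = 1683.42
t = (435.3 − 394.9)/√[1683.42·(1/32 + 1/13)] = 2.994
df = n₁ + n₂ − 2 = 43
Two-sided p-value ≈ 0.0046
Since p ≈ 0.0046 < α = 0.05, reject H0; the data support H1.

t = 2.994; reject H0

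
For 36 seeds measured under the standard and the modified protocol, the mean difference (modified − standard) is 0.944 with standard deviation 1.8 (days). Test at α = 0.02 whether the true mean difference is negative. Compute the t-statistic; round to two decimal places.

H0: μ_d = 0; H1: μ_d < 0 (paired t-test on the differences, left-tailed).
t = d̄/(s_d/√n) = 0.944/(1.8/√36) = 3.15
df = n − 1 = 35
p-value = P(T ≤ 3.15) ≈ 0.9983
Since p ≈ 0.9983 > α = 0.02, fail to reject H0; the evidence is not statistically significant.

3.15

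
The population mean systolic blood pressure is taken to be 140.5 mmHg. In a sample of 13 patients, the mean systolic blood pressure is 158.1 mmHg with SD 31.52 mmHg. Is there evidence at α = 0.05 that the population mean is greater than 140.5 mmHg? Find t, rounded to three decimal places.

2.013

H0: μ = 140.5; H1: μ > 140.5 (one-sample t-test, right-tailed).
t = (x̄ − μ₀)/(s/√n) = (158.1 − 140.5)/(31.52/√13) = 2.013
df = n − 1 = 12
p-value = P(T ≥ 2.013) ≈ 0.034
Since p ≈ 0.034 < α = 0.05, reject H0; the evidence is statistically significant.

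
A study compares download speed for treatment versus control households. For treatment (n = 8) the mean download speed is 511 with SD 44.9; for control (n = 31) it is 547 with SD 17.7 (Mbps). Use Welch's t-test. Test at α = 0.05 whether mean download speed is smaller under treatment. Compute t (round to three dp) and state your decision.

t = -2.224; reject H0

Let group 1 = treatment, group 2 = control. H0: μ_1 = μ_2; H1: μ_1 < μ_2 (Welch's two-sample t-test, left-tailed).
t = (x̄_1 − x̄_2)/√(s_1²/n_1 + s_2²/n_2) = (511 − 547)/√(44.9²/8 + 17.7²/31) = -2.224
Welch–Satterthwaite df ≈ 7.57
p-value = P(T ≤ -2.224) ≈ 0.0294
Since p ≈ 0.0294 < α = 0.05, reject H0; the data support H1.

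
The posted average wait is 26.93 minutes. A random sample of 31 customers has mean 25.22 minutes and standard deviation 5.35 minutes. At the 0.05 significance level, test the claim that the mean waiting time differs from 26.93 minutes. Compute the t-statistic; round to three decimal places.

-1.780

H0: μ = 26.93; H1: μ ≠ 26.93 (one-sample t-test, two-sided).
t = (x̄ − μ₀)/(s/√n) = (25.22 − 26.93)/(5.35/√31) = -1.780
df = n − 1 = 30
Two-sided p-value ≈ 0.085
Since p ≈ 0.085 > α = 0.05, fail to reject H0; the data do not provide sufficient evidence against H0.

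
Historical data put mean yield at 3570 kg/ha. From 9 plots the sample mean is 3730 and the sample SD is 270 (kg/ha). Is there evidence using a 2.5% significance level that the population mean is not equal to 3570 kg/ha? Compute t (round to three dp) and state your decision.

t = 1.778; fail to reject H0

H0: μ = 3570; H1: μ ≠ 3570 (one-sample t-test, two-sided).
t = (x̄ − μ₀)/(s/√n) = (3730 − 3570)/(270/√9) = 1.778
df = n − 1 = 8
Two-sided p-value ≈ 0.113
Since p ≈ 0.113 > α = 0.025, fail to reject H0; the evidence is not statistically significant.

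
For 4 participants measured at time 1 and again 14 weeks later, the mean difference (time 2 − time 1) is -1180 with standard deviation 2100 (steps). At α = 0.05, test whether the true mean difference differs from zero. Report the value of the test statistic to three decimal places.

H0: μ_d = 0; H1: μ_d ≠ 0 (paired t-test on the differences, two-sided).
t = d̄/(s_d/√n) = -1180/(2100/√4) = -1.124
df = n − 1 = 3
Two-sided p-value ≈ 0.3429
Since p ≈ 0.3429 > α = 0.05, fail to reject H0; the evidence is not statistically significant.

-1.124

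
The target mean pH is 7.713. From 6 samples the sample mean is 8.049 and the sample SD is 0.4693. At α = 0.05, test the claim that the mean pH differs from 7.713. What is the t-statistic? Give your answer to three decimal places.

H0: μ = 7.713; H1: μ ≠ 7.713 (one-sample t-test, two-sided).
t = (x̄ − μ₀)/(s/√n) = (8.049 − 7.713)/(0.4693/√6) = 1.754
df = n − 1 = 5
Two-sided p-value ≈ 0.140
Since p ≈ 0.140 > α = 0.05, fail to reject H0; the data do not provide sufficient evidence against H0.

1.754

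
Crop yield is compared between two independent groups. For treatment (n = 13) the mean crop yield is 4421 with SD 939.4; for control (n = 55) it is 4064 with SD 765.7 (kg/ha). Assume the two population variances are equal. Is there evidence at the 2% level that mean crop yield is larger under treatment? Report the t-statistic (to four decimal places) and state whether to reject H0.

Let group 1 = treatment, group 2 = control. H0: μ_1 = μ_2; H1: μ_1 > μ_2 (two-sample pooled-variance t-test, right-tailed).
s_p² = [(13−1)·939.4² + (55−1)·765.7²]/(13+55−2) = 640147
t = (4421 − 4064)/√[640147·(1/13 + 1/55)] = 1.4469
df = n₁ + n₂ − 2 = 66
p-value = P(T ≥ 1.4469) ≈ 0.0763
Since p ≈ 0.0763 > α = 0.02, fail to reject H0; the data do not provide sufficient evidence against H0.

t = 1.4469; fail to reject H0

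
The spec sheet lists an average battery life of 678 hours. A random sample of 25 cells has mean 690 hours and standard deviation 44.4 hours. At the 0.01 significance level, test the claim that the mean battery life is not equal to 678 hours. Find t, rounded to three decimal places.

H0: μ = 678; H1: μ ≠ 678 (one-sample t-test, two-sided).
t = (x̄ − μ₀)/(s/√n) = (690 − 678)/(44.4/√25) = 1.351
df = n − 1 = 24
Two-sided p-value ≈ 0.189
Since p ≈ 0.189 > α = 0.01, fail to reject H0; the evidence is not statistically significant.

1.351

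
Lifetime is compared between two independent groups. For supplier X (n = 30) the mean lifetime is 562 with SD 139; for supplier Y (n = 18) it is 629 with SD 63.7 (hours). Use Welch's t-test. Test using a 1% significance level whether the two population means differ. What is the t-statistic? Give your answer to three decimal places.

-2.272

Let group 1 = supplier X, group 2 = supplier Y. H0: μ_1 = μ_2; H1: μ_1 ≠ μ_2 (Welch's two-sample t-test, two-sided).
t = (x̄_1 − x̄_2)/√(s_1²/n_1 + s_2²/n_2) = (562 − 629)/√(139²/30 + 63.7²/18) = -2.272
Welch–Satterthwaite df ≈ 43.72
Two-sided p-value ≈ 0.0280
Since p ≈ 0.0280 > α = 0.01, fail to reject H0; the evidence is not statistically significant.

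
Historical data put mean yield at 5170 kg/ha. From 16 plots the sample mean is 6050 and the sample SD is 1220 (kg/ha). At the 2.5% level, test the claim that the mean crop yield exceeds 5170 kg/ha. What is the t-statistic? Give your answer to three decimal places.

2.885

H0: μ = 5170; H1: μ > 5170 (one-sample t-test, right-tailed).
t = (x̄ − μ₀)/(s/√n) = (6050 − 5170)/(1220/√16) = 2.885
df = n − 1 = 15
p-value = P(T ≥ 2.885) ≈ 0.006
Since p ≈ 0.006 < α = 0.025, reject H0; the data support H1.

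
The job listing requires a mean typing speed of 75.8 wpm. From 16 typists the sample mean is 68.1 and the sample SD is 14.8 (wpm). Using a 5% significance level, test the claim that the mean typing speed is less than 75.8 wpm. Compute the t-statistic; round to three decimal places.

H0: μ = 75.8; H1: μ < 75.8 (one-sample t-test, left-tailed).
t = (x̄ − μ₀)/(s/√n) = (68.1 − 75.8)/(14.8/√16) = -2.081
df = n − 1 = 15
p-value = P(T ≤ -2.081) ≈ 0.0275
Since p ≈ 0.0275 < α = 0.05, reject H0; the data support H1.

-2.081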